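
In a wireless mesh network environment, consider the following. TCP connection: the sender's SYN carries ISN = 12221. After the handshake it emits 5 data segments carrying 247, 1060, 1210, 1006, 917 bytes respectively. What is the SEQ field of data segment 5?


The SYN occupies sequence number ISN = 12221, so the first data byte is ISN + 1 = 12222.
SEQ of data segment i = (ISN + 1) + sum of payload sizes of segments 1..i-1.
Segment 1: SEQ = 12222, payload = 247 bytes
Segment 2: SEQ = 12469, payload = 1060 bytes
Segment 3: SEQ = 13529, payload = 1210 bytes
Segment 4: SEQ = 14739, payload = 1006 bytes
Segment 5: SEQ = 15745, payload = 917 bytes
SEQ of segment 5 = 12222 + 247 + 1060 + 1210 + 1006 = 15745

15745


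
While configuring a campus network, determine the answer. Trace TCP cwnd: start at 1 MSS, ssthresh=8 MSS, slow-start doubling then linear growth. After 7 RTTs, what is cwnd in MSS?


RTT 0: cwnd = 1 MSS (initial)
RTT 1: cwnd = 2 MSS (slow start, doubled)
RTT 2: cwnd = 4 MSS (slow start, doubled)
RTT 3: cwnd = 8 MSS (slow start, doubled)
RTT 4: cwnd = 9 MSS (congestion avoidance, +1)
RTT 5: cwnd = 10 MSS (congestion avoidance, +1)
RTT 6: cwnd = 11 MSS (congestion avoidance, +1)
RTT 7: cwnd = 12 MSS (congestion avoidance, +1)

12


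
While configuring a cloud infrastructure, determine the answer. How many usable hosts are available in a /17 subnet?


Given: subnet mask /17
Host bits = 32 - 17 = 15
Total addresses = 2^15 = 32768
Usable hosts = 32768 - 2 (network + broadcast) = 32766

32766


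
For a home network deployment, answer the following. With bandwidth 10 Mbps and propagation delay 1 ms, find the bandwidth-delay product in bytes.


Given: bandwidth = 10 Mbps, delay = 1 ms
BDP in bits = 10 * 10^6 * 1 / 1000
BDP in bits = 10000
BDP in bytes = 10000 / 8 = 1250

1250


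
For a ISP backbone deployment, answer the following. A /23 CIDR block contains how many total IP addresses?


Given: CIDR prefix /23
Host bits = 32 - 23 = 9
Total addresses = 2^9 = 512

512


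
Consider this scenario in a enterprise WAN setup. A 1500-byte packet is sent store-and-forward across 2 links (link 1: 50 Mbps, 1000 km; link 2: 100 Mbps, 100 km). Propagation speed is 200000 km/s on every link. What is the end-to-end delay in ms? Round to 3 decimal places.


Packet = 1500 bytes = 12000 bits. Store-and-forward: sum (t_trans + t_prop) per link.
Link 1: t_trans = 12000/(50*10^6) s = 0.2400 ms; t_prop = 1000/200000 s = 5.0000 ms; subtotal = 5.2400 ms
Link 2: t_trans = 12000/(100*10^6) s = 0.1200 ms; t_prop = 100/200000 s = 0.5000 ms; subtotal = 0.6200 ms
End-to-end = 5.2400 + 0.6200 = 5.8600 ms -> 5.860 ms (3 dp)

5.860


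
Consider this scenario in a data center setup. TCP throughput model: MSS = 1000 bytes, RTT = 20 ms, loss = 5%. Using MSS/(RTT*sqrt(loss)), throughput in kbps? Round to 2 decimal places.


Given: MSS = 1000 bytes, RTT = 20 ms, loss = 5%
RTT in seconds = 20 / 1000 = 0.02
Loss rate = 5% = 0.05
sqrt(loss) = sqrt(0.05) = 0.223606797750
Throughput (bytes/s) = 1000 / (0.02 * 0.223606797750) = 223606.7977
Throughput (kbps) = 223606.7977 * 8 / 1000 = 1788.854382 -> 1788.85 kbps (2 dp)

1788.85


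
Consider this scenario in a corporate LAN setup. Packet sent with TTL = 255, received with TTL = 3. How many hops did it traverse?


Given: initial TTL = 255, received TTL = 3
Hops = initial TTL - received TTL
Hops = 255 - 3 = 252

252


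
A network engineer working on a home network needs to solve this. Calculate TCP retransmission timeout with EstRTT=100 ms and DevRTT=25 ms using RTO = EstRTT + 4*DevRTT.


Given: EstRTT = 100 ms, DevRTT = 25 ms
Timeout = EstRTT + 4 * DevRTT
4 * DevRTT = 4 * 25 = 100
Timeout = 100 + 100 = 200 ms

200


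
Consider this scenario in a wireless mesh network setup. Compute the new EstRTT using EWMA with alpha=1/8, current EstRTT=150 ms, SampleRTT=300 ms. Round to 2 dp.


Given: EstRTT = 150 ms, SampleRTT = 300 ms, alpha = 1/8
New EstRTT = (1 - alpha) * EstRTT + alpha * SampleRTT
(7/8) * 150 = 131.25
(1/8) * 300 = 37.5
New EstRTT = 131.25 + 37.5 = 168.75 ms -> 168.75 ms (2 dp)

168.75


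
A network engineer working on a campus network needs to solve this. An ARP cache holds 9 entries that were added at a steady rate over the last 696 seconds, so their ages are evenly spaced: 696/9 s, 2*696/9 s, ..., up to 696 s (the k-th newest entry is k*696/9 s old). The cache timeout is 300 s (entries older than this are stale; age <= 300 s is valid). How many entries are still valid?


Ages are k * 696/9 s for k = 1..9 (spacing = 77.3333 s).
Entry k is valid iff k * 696/9 <= 300 iff k <= 9 * 300 / 696 = 3.8793
n_valid = floor(3.8793) = 3
(n_stale = 9 - 3 = 6)

3


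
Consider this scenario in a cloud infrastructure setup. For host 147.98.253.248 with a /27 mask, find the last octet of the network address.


Given: IP = 147.98.253.248, prefix = /27
Subnet mask = 255.255.255.224
Last octet of IP: 248
Last octet of mask: 224
Network last octet = 248 AND 224 = 224

224


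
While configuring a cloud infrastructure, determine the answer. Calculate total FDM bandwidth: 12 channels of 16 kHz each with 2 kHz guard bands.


Given: 12 channels, 16 kHz each, guard = 2 kHz
Channel bandwidth = 12 * 16 = 192 kHz
Guard bands = 11 gaps * 2 kHz = 22 kHz
Total = 192 + 22 = 214 kHz

214


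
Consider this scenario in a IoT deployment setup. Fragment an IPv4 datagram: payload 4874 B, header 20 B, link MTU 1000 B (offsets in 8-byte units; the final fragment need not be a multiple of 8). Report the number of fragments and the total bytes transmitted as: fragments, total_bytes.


Max data per non-final fragment = floor((MTU - header)/8)*8 = floor((1000 - 20)/8)*8 = floor(980/8)*8 = 976 B
Final fragment needs no 8-byte alignment: it can carry up to MTU - header = 980 B
Non-final fragments needed = ceil((payload - 980) / 976) = ceil(3894/976) = ceil(3.9898) = 4
Number of fragments = 4 + 1 = 5
Fragment sizes (data): 4 * 976 B + 970 B (last, 970 <= 980 OK)
Total bytes sent = payload + n_frags * header = 4874 + 5*20 = 4874 + 100 = 4974 B

5, 4974


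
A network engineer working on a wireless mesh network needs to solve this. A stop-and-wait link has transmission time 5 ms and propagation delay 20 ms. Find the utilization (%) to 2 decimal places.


Given: Ttrans = 5 ms, Tprop = 20 ms
RTT = 2 * Tprop = 2 * 20 = 40 ms
U = Ttrans / (Ttrans + RTT)
U = 5 / (5 + 40)
U = 5 / 45 = 0.111111
U% = 11.11%

11.11


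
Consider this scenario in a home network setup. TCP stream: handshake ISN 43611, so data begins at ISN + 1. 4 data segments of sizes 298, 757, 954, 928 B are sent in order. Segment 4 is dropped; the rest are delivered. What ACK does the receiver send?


SYN uses sequence number 43611; first data byte = ISN + 1 = 43612.
Segment 1: SEQ = 43612, len = 298 B, covers [43612, 43909]
Segment 2: SEQ = 43910, len = 757 B, covers [43910, 44666]
Segment 3: SEQ = 44667, len = 954 B, covers [44667, 45620]
Segment 4: SEQ = 45621, len = 928 B, covers [45621, 46548] [LOST]
In-order data received: bytes [43612, 45620] (segments 1..3).
Segment 4 missing -> gap begins at byte 45621.
Cumulative ACK = next expected in-order byte = 43612 + 298 + 757 + 954 = 45621

45621


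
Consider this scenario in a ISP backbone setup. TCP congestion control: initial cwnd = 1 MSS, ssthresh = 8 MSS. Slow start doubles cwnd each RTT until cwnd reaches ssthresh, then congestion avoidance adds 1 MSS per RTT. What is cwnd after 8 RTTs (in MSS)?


RTT 0: cwnd = 1 MSS (initial)
RTT 1: cwnd = 2 MSS (slow start, doubled)
RTT 2: cwnd = 4 MSS (slow start, doubled)
RTT 3: cwnd = 8 MSS (slow start, doubled)
RTT 4: cwnd = 9 MSS (congestion avoidance, +1)
RTT 5: cwnd = 10 MSS (congestion avoidance, +1)
RTT 6: cwnd = 11 MSS (congestion avoidance, +1)
RTT 7: cwnd = 12 MSS (congestion avoidance, +1)
RTT 8: cwnd = 13 MSS (congestion avoidance, +1)

13


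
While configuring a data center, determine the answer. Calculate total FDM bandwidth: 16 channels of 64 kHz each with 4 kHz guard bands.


Given: 16 channels, 64 kHz each, guard = 4 kHz
Channel bandwidth = 16 * 64 = 1024 kHz
Guard bands = 15 gaps * 4 kHz = 60 kHz
Total = 1024 + 60 = 1084 kHz

1084


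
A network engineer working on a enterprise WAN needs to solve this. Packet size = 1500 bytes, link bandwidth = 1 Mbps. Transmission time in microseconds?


Given: packet = 1500 bytes, bandwidth = 1 Mbps
Packet in bits = 1500 * 8 = 12000 bits
Bandwidth = 1 * 10^6 = 1000000 bps
Time = 12000 / 1000000 seconds
Time in us = 12000 * 10^6 / 1000000 = 12000

12000


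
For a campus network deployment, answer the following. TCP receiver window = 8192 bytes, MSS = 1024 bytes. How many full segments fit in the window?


Given: RWND = 8192 bytes, MSS = 1024 bytes
Full segments = floor(RWND / MSS)
Full segments = floor(8192 / 1024)
Full segments = floor(8.0) = 8

8


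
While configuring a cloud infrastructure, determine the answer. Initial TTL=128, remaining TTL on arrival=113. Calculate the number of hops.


Given: initial TTL = 128, received TTL = 113
Hops = initial TTL - received TTL
Hops = 128 - 113 = 15

15


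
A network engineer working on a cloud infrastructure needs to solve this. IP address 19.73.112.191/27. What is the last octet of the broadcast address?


Given: IP = 19.73.112.191, prefix = /27
Host bits = 32 - 27 = 5
Network last octet = 191 AND mask = 160
Host part size = 2^5 - 1 = 31
Broadcast last octet = 160 OR 31 = 191

191


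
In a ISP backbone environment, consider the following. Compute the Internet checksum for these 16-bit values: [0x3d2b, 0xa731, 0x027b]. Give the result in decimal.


Given words: [0x3d2b, 0xa731, 0x027b]
Step 1: Sum all words
Raw sum = 15659 + 42801 + 635 = 59095
One's complement = ~59095 & 0xFFFF = 6440

6440


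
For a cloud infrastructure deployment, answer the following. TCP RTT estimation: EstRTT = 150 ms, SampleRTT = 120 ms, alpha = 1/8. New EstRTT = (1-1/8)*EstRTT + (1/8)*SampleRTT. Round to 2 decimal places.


Given: EstRTT = 150 ms, SampleRTT = 120 ms, alpha = 1/8
New EstRTT = (1 - alpha) * EstRTT + alpha * SampleRTT
(7/8) * 150 = 131.25
(1/8) * 120 = 15
New EstRTT = 131.25 + 15 = 146.25 ms -> 146.25 ms (2 dp)

146.25


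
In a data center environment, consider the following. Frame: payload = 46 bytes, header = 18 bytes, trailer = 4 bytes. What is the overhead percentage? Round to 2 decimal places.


Given: payload = 46 B, header = 18 B, trailer = 4 B
Overhead bytes = header + trailer = 18 + 4 = 22
Total frame = payload + overhead = 46 + 22 = 68
Overhead % = 22 / 68 * 100 = 32.3529% -> 32.35% (2 dp)

32.35


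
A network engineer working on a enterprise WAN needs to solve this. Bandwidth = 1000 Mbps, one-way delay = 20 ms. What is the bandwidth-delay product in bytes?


Given: bandwidth = 1000 Mbps, delay = 20 ms
BDP in bits = 1000 * 10^6 * 20 / 1000
BDP in bits = 20000000
BDP in bytes = 20000000 / 8 = 2500000

2500000


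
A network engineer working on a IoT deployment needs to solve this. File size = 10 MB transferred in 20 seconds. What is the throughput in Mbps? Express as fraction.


Given: file = 10 MB, time = 20 s
File in Mb = 10 * 8 = 80 Mb
Throughput = 80 / 20 Mbps
Throughput = 4 Mbps

4


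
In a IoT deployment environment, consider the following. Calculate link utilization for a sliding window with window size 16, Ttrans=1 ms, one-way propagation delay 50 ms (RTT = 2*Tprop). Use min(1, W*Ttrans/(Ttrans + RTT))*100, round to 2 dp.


Given: W = 16, Ttrans = 1 ms, RTT = 100 ms (= 2 * Tprop, Tprop = 50 ms)
Cycle time = Ttrans + RTT = 1 + 100 = 101 ms (first packet sent until its ACK returns)
W * Ttrans = 16 * 1 = 16 ms of sending per cycle
W * Ttrans / (Ttrans + RTT) = 16 / 101 = 0.158416
U = min(1, 0.158416) = 0.158416
U% = 15.84%

15.84


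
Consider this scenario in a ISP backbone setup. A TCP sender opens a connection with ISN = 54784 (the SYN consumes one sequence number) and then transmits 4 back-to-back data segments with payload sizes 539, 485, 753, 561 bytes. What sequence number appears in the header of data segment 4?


The SYN occupies sequence number ISN = 54784, so the first data byte is ISN + 1 = 54785.
SEQ of data segment i = (ISN + 1) + sum of payload sizes of segments 1..i-1.
Segment 1: SEQ = 54785, payload = 539 bytes
Segment 2: SEQ = 55324, payload = 485 bytes
Segment 3: SEQ = 55809, payload = 753 bytes
Segment 4: SEQ = 56562, payload = 561 bytes
SEQ of segment 4 = 54785 + 539 + 485 + 753 = 56562

56562


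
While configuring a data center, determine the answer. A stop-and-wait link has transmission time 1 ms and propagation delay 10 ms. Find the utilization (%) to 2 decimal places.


Given: Ttrans = 1 ms, Tprop = 10 ms
RTT = 2 * Tprop = 2 * 10 = 20 ms
U = Ttrans / (Ttrans + RTT)
U = 1 / (1 + 20)
U = 1 / 21 = 0.047619
U% = 4.76%

4.76


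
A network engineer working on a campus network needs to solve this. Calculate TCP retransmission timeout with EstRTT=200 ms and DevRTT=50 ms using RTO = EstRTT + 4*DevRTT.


Given: EstRTT = 200 ms, DevRTT = 50 ms
Timeout = EstRTT + 4 * DevRTT
4 * DevRTT = 4 * 50 = 200
Timeout = 200 + 200 = 400 ms

400


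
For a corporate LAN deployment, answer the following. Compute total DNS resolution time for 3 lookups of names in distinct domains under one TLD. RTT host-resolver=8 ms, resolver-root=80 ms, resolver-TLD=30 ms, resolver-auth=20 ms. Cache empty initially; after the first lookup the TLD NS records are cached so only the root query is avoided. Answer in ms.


Lookup 1 (cold cache): local + root + TLD + auth = 8 + 80 + 30 + 20 = 138 ms
Lookups 2..3 (TLD NS cached -> skip root; new domain -> still ask TLD and auth): local + TLD + auth = 8 + 30 + 20 = 58 ms each
Remaining 2 lookups: 2 * 58 = 116 ms
Total = 138 + 116 = 254 ms

254


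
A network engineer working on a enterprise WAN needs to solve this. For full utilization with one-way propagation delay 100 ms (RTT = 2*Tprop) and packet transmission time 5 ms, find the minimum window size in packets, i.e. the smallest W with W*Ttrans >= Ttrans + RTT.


Given: Ttrans = 5 ms, RTT = 200 ms (= 2 * Tprop, Tprop = 100 ms)
Time until first ACK returns = Ttrans + RTT = 5 + 200 = 205 ms
Need W * Ttrans >= Ttrans + RTT  ->  W >= (Ttrans + RTT) / Ttrans
(Ttrans + RTT) / Ttrans = 205 / 5 = 41
W_min = ceil(41) = 41

41


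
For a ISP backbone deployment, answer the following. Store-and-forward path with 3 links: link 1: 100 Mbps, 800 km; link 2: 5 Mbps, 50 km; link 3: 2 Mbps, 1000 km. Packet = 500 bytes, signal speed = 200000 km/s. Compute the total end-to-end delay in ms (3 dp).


Packet = 500 bytes = 4000 bits. Store-and-forward: sum (t_trans + t_prop) per link.
Link 1: t_trans = 4000/(100*10^6) s = 0.0400 ms; t_prop = 800/200000 s = 4.0000 ms; subtotal = 4.0400 ms
Link 2: t_trans = 4000/(5*10^6) s = 0.8000 ms; t_prop = 50/200000 s = 0.2500 ms; subtotal = 1.0500 ms
Link 3: t_trans = 4000/(2*10^6) s = 2.0000 ms; t_prop = 1000/200000 s = 5.0000 ms; subtotal = 7.0000 ms
End-to-end = 4.0400 + 1.0500 + 7.0000 = 12.0900 ms -> 12.090 ms (3 dp)

12.090


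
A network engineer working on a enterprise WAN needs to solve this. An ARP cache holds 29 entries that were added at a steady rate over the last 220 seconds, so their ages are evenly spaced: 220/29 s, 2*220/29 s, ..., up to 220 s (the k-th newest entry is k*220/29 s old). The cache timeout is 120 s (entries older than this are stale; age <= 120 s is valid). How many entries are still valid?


Ages are k * 220/29 s for k = 1..29 (spacing = 7.5862 s).
Entry k is valid iff k * 220/29 <= 120 iff k <= 29 * 120 / 220 = 15.8182
n_valid = floor(15.8182) = 15
(n_stale = 29 - 15 = 14)

15


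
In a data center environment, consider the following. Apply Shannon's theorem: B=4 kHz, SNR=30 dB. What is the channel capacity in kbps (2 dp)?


Given: B = 4 kHz, SNR = 30 dB
SNR linear = 10^(30/10) = 1000
1 + SNR = 1001
log2(1001) = 9.9672262588
C = 4 * 1000 * 9.9672262588 = 39868.9050 bps
C = 39.868905 kbps -> 39.87 kbps (2 dp)

39.87


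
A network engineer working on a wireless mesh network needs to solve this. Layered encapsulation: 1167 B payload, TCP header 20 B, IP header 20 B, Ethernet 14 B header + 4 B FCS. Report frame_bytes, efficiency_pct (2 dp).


TCP segment = 1167 + 20 = 1187 B
IP packet = 1187 + 20 = 1207 B
Ethernet frame = 1207 + 14 + 4 = 1225 B
Efficiency = app / frame = 1167 / 1225 = 0.952653 = 95.2653% -> 95.27% (2 dp)

1225, 95.27


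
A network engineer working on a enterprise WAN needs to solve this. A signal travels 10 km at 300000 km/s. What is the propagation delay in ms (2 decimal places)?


Given: distance = 10 km, speed = 300000 km/s
Delay = distance / speed = 10 / 300000 seconds
Delay in ms = 10 * 1000 / 300000
Delay = 0.0333 ms
Rounded to 2 dp = 0.03 ms

0.03


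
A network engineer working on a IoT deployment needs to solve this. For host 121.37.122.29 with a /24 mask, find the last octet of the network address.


Given: IP = 121.37.122.29, prefix = /24
Subnet mask = 255.255.255.0
Last octet of IP: 29
Last octet of mask: 0
Network last octet = 29 AND 0 = 0

0


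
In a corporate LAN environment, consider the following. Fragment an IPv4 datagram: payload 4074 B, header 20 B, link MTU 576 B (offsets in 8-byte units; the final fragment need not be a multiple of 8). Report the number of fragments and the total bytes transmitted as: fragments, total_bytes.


Max data per non-final fragment = floor((MTU - header)/8)*8 = floor((576 - 20)/8)*8 = floor(556/8)*8 = 552 B
Final fragment needs no 8-byte alignment: it can carry up to MTU - header = 556 B
Non-final fragments needed = ceil((payload - 556) / 552) = ceil(3518/552) = ceil(6.3732) = 7
Number of fragments = 7 + 1 = 8
Fragment sizes (data): 7 * 552 B + 210 B (last, 210 <= 556 OK)
Total bytes sent = payload + n_frags * header = 4074 + 8*20 = 4074 + 160 = 4234 B

8, 4234


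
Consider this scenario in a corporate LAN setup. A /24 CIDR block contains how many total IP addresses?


Given: CIDR prefix /24
Host bits = 32 - 24 = 8
Total addresses = 2^8 = 256

256


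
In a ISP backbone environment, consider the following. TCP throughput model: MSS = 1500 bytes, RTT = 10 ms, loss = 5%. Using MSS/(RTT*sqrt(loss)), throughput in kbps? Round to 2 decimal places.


Given: MSS = 1500 bytes, RTT = 10 ms, loss = 5%
RTT in seconds = 10 / 1000 = 0.01
Loss rate = 5% = 0.05
sqrt(loss) = sqrt(0.05) = 0.223606797750
Throughput (bytes/s) = 1500 / (0.01 * 0.223606797750) = 670820.3932
Throughput (kbps) = 670820.3932 * 8 / 1000 = 5366.563146 -> 5366.56 kbps (2 dp)

5366.56


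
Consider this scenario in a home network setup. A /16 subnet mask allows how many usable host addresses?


Given: subnet mask /16
Host bits = 32 - 16 = 16
Total addresses = 2^16 = 65536
Usable hosts = 65536 - 2 (network + broadcast) = 65534

65534


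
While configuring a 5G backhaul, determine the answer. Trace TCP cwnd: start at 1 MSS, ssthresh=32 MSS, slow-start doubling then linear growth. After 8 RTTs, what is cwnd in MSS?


RTT 0: cwnd = 1 MSS (initial)
RTT 1: cwnd = 2 MSS (slow start, doubled)
RTT 2: cwnd = 4 MSS (slow start, doubled)
RTT 3: cwnd = 8 MSS (slow start, doubled)
RTT 4: cwnd = 16 MSS (slow start, doubled)
RTT 5: cwnd = 32 MSS (slow start, doubled)
RTT 6: cwnd = 33 MSS (congestion avoidance, +1)
RTT 7: cwnd = 34 MSS (congestion avoidance, +1)
RTT 8: cwnd = 35 MSS (congestion avoidance, +1)

35


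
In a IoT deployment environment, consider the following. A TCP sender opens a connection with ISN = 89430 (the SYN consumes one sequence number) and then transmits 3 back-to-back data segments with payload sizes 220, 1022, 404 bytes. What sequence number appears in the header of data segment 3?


The SYN occupies sequence number ISN = 89430, so the first data byte is ISN + 1 = 89431.
SEQ of data segment i = (ISN + 1) + sum of payload sizes of segments 1..i-1.
Segment 1: SEQ = 89431, payload = 220 bytes
Segment 2: SEQ = 89651, payload = 1022 bytes
Segment 3: SEQ = 90673, payload = 404 bytes
SEQ of segment 3 = 89431 + 220 + 1022 = 90673

90673


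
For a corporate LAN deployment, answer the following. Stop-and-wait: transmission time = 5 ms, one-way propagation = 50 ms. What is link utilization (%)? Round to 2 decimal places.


Given: Ttrans = 5 ms, Tprop = 50 ms
RTT = 2 * Tprop = 2 * 50 = 100 ms
U = Ttrans / (Ttrans + RTT)
U = 5 / (5 + 100)
U = 5 / 105 = 0.047619
U% = 4.76%

4.76


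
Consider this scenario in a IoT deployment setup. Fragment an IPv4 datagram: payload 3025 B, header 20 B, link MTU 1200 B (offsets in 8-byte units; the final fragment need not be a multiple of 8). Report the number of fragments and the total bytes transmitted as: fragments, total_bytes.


Max data per non-final fragment = floor((MTU - header)/8)*8 = floor((1200 - 20)/8)*8 = floor(1180/8)*8 = 1176 B
Final fragment needs no 8-byte alignment: it can carry up to MTU - header = 1180 B
Non-final fragments needed = ceil((payload - 1180) / 1176) = ceil(1845/1176) = ceil(1.5689) = 2
Number of fragments = 2 + 1 = 3
Fragment sizes (data): 2 * 1176 B + 673 B (last, 673 <= 1180 OK)
Total bytes sent = payload + n_frags * header = 3025 + 3*20 = 3025 + 60 = 3085 B

3, 3085


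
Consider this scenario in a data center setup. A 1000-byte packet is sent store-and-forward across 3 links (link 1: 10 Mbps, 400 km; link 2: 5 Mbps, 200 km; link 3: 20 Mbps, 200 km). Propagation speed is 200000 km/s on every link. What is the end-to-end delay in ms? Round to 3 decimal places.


Packet = 1000 bytes = 8000 bits. Store-and-forward: sum (t_trans + t_prop) per link.
Link 1: t_trans = 8000/(10*10^6) s = 0.8000 ms; t_prop = 400/200000 s = 2.0000 ms; subtotal = 2.8000 ms
Link 2: t_trans = 8000/(5*10^6) s = 1.6000 ms; t_prop = 200/200000 s = 1.0000 ms; subtotal = 2.6000 ms
Link 3: t_trans = 8000/(20*10^6) s = 0.4000 ms; t_prop = 200/200000 s = 1.0000 ms; subtotal = 1.4000 ms
End-to-end = 2.8000 + 2.6000 + 1.4000 = 6.8000 ms -> 6.800 ms (3 dp)

6.800


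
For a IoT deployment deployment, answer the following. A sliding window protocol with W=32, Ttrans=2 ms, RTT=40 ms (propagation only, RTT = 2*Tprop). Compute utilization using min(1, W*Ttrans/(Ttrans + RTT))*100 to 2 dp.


Given: W = 32, Ttrans = 2 ms, RTT = 40 ms (= 2 * Tprop, Tprop = 20 ms)
Cycle time = Ttrans + RTT = 2 + 40 = 42 ms (first packet sent until its ACK returns)
W * Ttrans = 32 * 2 = 64 ms of sending per cycle
W * Ttrans / (Ttrans + RTT) = 64 / 42 = 1.523810
U = min(1, 1.523810) = 1.000000
U% = 100.00%

100.00


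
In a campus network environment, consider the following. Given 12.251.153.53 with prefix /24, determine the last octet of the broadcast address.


Given: IP = 12.251.153.53, prefix = /24
Host bits = 32 - 24 = 8
Network last octet = 53 AND mask = 0
Host part size = 2^8 - 1 = 255
Broadcast last octet = 0 OR 255 = 255

255


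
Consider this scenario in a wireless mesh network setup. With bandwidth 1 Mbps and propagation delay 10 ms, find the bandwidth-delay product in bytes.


Given: bandwidth = 1 Mbps, delay = 10 ms
BDP in bits = 1 * 10^6 * 10 / 1000
BDP in bits = 10000
BDP in bytes = 10000 / 8 = 1250

1250


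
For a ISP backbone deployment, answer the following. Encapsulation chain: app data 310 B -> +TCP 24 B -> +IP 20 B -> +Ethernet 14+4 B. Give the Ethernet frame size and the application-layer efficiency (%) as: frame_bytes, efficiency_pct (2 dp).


TCP segment = 310 + 24 = 334 B
IP packet = 334 + 20 = 354 B
Ethernet frame = 354 + 14 + 4 = 372 B
Efficiency = app / frame = 310 / 372 = 0.833333 = 83.3333% -> 83.33% (2 dp)

372, 83.33


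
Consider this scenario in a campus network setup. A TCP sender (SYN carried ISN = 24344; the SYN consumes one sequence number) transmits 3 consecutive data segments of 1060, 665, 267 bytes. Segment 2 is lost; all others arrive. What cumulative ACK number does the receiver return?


SYN uses sequence number 24344; first data byte = ISN + 1 = 24345.
Segment 1: SEQ = 24345, len = 1060 B, covers [24345, 25404]
Segment 2: SEQ = 25405, len = 665 B, covers [25405, 26069] [LOST]
Segment 3: SEQ = 26070, len = 267 B, covers [26070, 26336]
In-order data received: bytes [24345, 25404] (segments 1..1).
Segment 2 missing -> gap begins at byte 25405; later segments buffered out of order.
Cumulative ACK = next expected in-order byte = 24345 + 1060 = 25405

25405


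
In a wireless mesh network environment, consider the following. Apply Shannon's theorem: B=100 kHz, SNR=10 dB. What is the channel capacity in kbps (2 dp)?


Given: B = 100 kHz, SNR = 10 dB
SNR linear = 10^(10/10) = 10
1 + SNR = 11
log2(11) = 3.4594316186
C = 100 * 1000 * 3.4594316186 = 345943.1619 bps
C = 345.943162 kbps -> 345.94 kbps (2 dp)

345.94


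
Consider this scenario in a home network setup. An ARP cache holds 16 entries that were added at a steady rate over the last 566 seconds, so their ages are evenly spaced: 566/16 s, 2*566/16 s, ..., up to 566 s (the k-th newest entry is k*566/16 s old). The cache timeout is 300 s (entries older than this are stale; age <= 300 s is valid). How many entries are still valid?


Ages are k * 566/16 s for k = 1..16 (spacing = 35.3750 s).
Entry k is valid iff k * 566/16 <= 300 iff k <= 16 * 300 / 566 = 8.4806
n_valid = floor(8.4806) = 8
(n_stale = 16 - 8 = 8)

8


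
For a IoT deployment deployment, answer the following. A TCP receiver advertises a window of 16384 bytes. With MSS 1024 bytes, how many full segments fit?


Given: RWND = 16384 bytes, MSS = 1024 bytes
Full segments = floor(RWND / MSS)
Full segments = floor(16384 / 1024)
Full segments = floor(16.0) = 16

16


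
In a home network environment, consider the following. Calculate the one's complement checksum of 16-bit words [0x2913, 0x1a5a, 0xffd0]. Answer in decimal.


Given words: [0x2913, 0x1a5a, 0xffd0]
Step 1: Sum all words
Raw sum = 10515 + 6746 + 65488 = 82749
Step 2: Fold carry: (17213 + 1) = 17214
One's complement = ~17214 & 0xFFFF = 48321

48321


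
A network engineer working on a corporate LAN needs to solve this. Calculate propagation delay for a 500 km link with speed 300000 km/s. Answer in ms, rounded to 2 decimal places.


Given: distance = 500 km, speed = 300000 km/s
Delay = distance / speed = 500 / 300000 seconds
Delay in ms = 500 * 1000 / 300000
Delay = 1.6667 ms
Rounded to 2 dp = 1.67 ms

1.67


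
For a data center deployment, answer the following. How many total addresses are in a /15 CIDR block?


Given: CIDR prefix /15
Host bits = 32 - 15 = 17
Total addresses = 2^17 = 131072

131072


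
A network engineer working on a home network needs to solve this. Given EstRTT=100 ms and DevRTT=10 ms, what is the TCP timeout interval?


Given: EstRTT = 100 ms, DevRTT = 10 ms
Timeout = EstRTT + 4 * DevRTT
4 * DevRTT = 4 * 10 = 40
Timeout = 100 + 40 = 140 ms

140


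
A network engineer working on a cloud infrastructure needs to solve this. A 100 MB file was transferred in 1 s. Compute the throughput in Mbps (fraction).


Given: file = 100 MB, time = 1 s
File in Mb = 100 * 8 = 800 Mb
Throughput = 800 / 1 Mbps
Throughput = 800 Mbps

800


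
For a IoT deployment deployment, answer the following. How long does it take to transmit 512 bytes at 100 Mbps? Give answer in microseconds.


Given: packet = 512 bytes, bandwidth = 100 Mbps
Packet in bits = 512 * 8 = 4096 bits
Bandwidth = 100 * 10^6 = 100000000 bps
Time = 4096 / 100000000 seconds
Time in us = 4096 * 10^6 / 100000000 = 40.96

40.96


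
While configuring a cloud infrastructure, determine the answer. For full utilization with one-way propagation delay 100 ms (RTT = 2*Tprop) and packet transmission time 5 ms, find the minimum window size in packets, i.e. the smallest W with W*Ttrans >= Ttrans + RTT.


Given: Ttrans = 5 ms, RTT = 200 ms (= 2 * Tprop, Tprop = 100 ms)
Time until first ACK returns = Ttrans + RTT = 5 + 200 = 205 ms
Need W * Ttrans >= Ttrans + RTT  ->  W >= (Ttrans + RTT) / Ttrans
(Ttrans + RTT) / Ttrans = 205 / 5 = 41
W_min = ceil(41) = 41

41


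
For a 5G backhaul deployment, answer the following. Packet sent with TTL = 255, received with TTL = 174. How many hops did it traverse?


Given: initial TTL = 255, received TTL = 174
Hops = initial TTL - received TTL
Hops = 255 - 174 = 81

81


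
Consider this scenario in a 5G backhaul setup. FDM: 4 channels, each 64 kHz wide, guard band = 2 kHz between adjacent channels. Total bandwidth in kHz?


Given: 4 channels, 64 kHz each, guard = 2 kHz
Channel bandwidth = 4 * 64 = 256 kHz
Guard bands = 3 gaps * 2 kHz = 6 kHz
Total = 256 + 6 = 262 kHz

262


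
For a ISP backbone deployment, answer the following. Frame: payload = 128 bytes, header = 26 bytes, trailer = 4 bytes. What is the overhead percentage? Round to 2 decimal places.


Given: payload = 128 B, header = 26 B, trailer = 4 B
Overhead bytes = header + trailer = 26 + 4 = 30
Total frame = payload + overhead = 128 + 30 = 158
Overhead % = 30 / 158 * 100 = 18.9873% -> 18.99% (2 dp)

18.99


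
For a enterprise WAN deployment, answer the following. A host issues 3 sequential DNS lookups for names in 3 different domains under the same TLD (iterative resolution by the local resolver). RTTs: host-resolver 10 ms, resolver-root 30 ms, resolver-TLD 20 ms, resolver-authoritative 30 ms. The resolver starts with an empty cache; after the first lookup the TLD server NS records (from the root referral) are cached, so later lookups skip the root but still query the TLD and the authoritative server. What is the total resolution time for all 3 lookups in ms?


Lookup 1 (cold cache): local + root + TLD + auth = 10 + 30 + 20 + 30 = 90 ms
Lookups 2..3 (TLD NS cached -> skip root; new domain -> still ask TLD and auth): local + TLD + auth = 10 + 20 + 30 = 60 ms each
Remaining 2 lookups: 2 * 60 = 120 ms
Total = 90 + 120 = 210 ms

210


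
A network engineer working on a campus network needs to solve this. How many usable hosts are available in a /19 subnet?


Given: subnet mask /19
Host bits = 32 - 19 = 13
Total addresses = 2^13 = 8192
Usable hosts = 8192 - 2 (network + broadcast) = 8190

8190


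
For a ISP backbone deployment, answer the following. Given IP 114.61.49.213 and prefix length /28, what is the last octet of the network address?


Given: IP = 114.61.49.213, prefix = /28
Subnet mask = 255.255.255.240
Last octet of IP: 213
Last octet of mask: 240
Network last octet = 213 AND 240 = 208

208


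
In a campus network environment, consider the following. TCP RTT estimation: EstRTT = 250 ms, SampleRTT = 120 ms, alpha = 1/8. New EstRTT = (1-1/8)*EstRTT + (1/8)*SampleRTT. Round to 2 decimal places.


Given: EstRTT = 250 ms, SampleRTT = 120 ms, alpha = 1/8
New EstRTT = (1 - alpha) * EstRTT + alpha * SampleRTT
(7/8) * 250 = 218.75
(1/8) * 120 = 15
New EstRTT = 218.75 + 15 = 233.75 ms -> 233.75 ms (2 dp)

233.75


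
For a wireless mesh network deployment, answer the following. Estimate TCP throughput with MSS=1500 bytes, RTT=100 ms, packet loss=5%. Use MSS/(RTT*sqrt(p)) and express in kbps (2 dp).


Given: MSS = 1500 bytes, RTT = 100 ms, loss = 5%
RTT in seconds = 100 / 1000 = 0.1
Loss rate = 5% = 0.05
sqrt(loss) = sqrt(0.05) = 0.223606797750
Throughput (bytes/s) = 1500 / (0.1 * 0.223606797750) = 67082.0393
Throughput (kbps) = 67082.0393 * 8 / 1000 = 536.656315 -> 536.66 kbps (2 dp)

536.66


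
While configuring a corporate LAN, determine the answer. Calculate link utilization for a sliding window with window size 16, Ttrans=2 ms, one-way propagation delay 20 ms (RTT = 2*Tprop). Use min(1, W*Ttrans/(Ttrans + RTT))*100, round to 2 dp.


Given: W = 16, Ttrans = 2 ms, RTT = 40 ms (= 2 * Tprop, Tprop = 20 ms)
Cycle time = Ttrans + RTT = 2 + 40 = 42 ms (first packet sent until its ACK returns)
W * Ttrans = 16 * 2 = 32 ms of sending per cycle
W * Ttrans / (Ttrans + RTT) = 32 / 42 = 0.761905
U = min(1, 0.761905) = 0.761905
U% = 76.19%

76.19


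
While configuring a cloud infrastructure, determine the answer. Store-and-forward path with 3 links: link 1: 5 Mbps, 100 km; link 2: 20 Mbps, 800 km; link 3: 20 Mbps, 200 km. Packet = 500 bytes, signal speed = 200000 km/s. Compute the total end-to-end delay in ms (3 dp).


Packet = 500 bytes = 4000 bits. Store-and-forward: sum (t_trans + t_prop) per link.
Link 1: t_trans = 4000/(5*10^6) s = 0.8000 ms; t_prop = 100/200000 s = 0.5000 ms; subtotal = 1.3000 ms
Link 2: t_trans = 4000/(20*10^6) s = 0.2000 ms; t_prop = 800/200000 s = 4.0000 ms; subtotal = 4.2000 ms
Link 3: t_trans = 4000/(20*10^6) s = 0.2000 ms; t_prop = 200/200000 s = 1.0000 ms; subtotal = 1.2000 ms
End-to-end = 1.3000 + 4.2000 + 1.2000 = 6.7000 ms -> 6.700 ms (3 dp)

6.700


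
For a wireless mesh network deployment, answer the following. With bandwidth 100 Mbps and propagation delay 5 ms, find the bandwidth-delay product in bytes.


Given: bandwidth = 100 Mbps, delay = 5 ms
BDP in bits = 100 * 10^6 * 5 / 1000
BDP in bits = 500000
BDP in bytes = 500000 / 8 = 62500

62500


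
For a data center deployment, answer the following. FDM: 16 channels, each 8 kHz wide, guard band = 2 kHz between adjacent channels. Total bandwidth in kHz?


Given: 16 channels, 8 kHz each, guard = 2 kHz
Channel bandwidth = 16 * 8 = 128 kHz
Guard bands = 15 gaps * 2 kHz = 30 kHz
Total = 128 + 30 = 158 kHz

158


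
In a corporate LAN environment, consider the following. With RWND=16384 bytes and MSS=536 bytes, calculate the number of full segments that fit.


Given: RWND = 16384 bytes, MSS = 536 bytes
Full segments = floor(RWND / MSS)
Full segments = floor(16384 / 536)
Full segments = floor(30.5672) = 30

30


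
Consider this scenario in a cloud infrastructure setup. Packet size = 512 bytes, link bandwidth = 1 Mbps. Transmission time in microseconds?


Given: packet = 512 bytes, bandwidth = 1 Mbps
Packet in bits = 512 * 8 = 4096 bits
Bandwidth = 1 * 10^6 = 1000000 bps
Time = 4096 / 1000000 seconds
Time in us = 4096 * 10^6 / 1000000 = 4096

4096


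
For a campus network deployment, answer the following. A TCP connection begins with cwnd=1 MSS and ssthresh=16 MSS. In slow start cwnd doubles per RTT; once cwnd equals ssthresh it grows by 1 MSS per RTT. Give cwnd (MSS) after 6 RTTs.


RTT 0: cwnd = 1 MSS (initial)
RTT 1: cwnd = 2 MSS (slow start, doubled)
RTT 2: cwnd = 4 MSS (slow start, doubled)
RTT 3: cwnd = 8 MSS (slow start, doubled)
RTT 4: cwnd = 16 MSS (slow start, doubled)
RTT 5: cwnd = 17 MSS (congestion avoidance, +1)
RTT 6: cwnd = 18 MSS (congestion avoidance, +1)

18


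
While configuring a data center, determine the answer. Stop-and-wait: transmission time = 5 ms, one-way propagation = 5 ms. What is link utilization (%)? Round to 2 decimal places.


Given: Ttrans = 5 ms, Tprop = 5 ms
RTT = 2 * Tprop = 2 * 5 = 10 ms
U = Ttrans / (Ttrans + RTT)
U = 5 / (5 + 10)
U = 5 / 15 = 0.333333
U% = 33.33%

33.33


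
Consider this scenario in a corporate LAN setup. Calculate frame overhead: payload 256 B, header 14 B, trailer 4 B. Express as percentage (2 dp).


Given: payload = 256 B, header = 14 B, trailer = 4 B
Overhead bytes = header + trailer = 14 + 4 = 18
Total frame = payload + overhead = 256 + 18 = 274
Overhead % = 18 / 274 * 100 = 6.5693% -> 6.57% (2 dp)

6.57


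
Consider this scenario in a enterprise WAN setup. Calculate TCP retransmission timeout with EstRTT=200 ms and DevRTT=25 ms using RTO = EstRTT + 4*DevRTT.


Given: EstRTT = 200 ms, DevRTT = 25 ms
Timeout = EstRTT + 4 * DevRTT
4 * DevRTT = 4 * 25 = 100
Timeout = 200 + 100 = 300 ms

300


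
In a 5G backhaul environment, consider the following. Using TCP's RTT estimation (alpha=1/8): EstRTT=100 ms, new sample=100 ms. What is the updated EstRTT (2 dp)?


Given: EstRTT = 100 ms, SampleRTT = 100 ms, alpha = 1/8
New EstRTT = (1 - alpha) * EstRTT + alpha * SampleRTT
(7/8) * 100 = 87.5
(1/8) * 100 = 12.5
New EstRTT = 87.5 + 12.5 = 100 ms -> 100.00 ms (2 dp)

100.00


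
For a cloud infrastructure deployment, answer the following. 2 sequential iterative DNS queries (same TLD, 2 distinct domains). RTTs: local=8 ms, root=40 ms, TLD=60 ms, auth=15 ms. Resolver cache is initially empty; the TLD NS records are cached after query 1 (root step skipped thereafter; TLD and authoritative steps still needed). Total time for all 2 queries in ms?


Lookup 1 (cold cache): local + root + TLD + auth = 8 + 40 + 60 + 15 = 123 ms
Lookups 2..2 (TLD NS cached -> skip root; new domain -> still ask TLD and auth): local + TLD + auth = 8 + 60 + 15 = 83 ms each
Remaining 1 lookups: 1 * 83 = 83 ms
Total = 123 + 83 = 206 ms

206


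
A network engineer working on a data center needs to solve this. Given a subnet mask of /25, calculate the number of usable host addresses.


Given: subnet mask /25
Host bits = 32 - 25 = 7
Total addresses = 2^7 = 128
Usable hosts = 128 - 2 (network + broadcast) = 126

126


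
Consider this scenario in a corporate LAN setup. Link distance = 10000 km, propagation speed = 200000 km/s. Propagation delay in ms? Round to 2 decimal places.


Given: distance = 10000 km, speed = 200000 km/s
Delay = distance / speed = 10000 / 200000 seconds
Delay in ms = 10000 * 1000 / 200000
Delay = 50.0000 ms
Rounded to 2 dp = 50.00 ms

50.00


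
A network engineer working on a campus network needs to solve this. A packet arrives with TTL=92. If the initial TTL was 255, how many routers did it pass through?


Given: initial TTL = 255, received TTL = 92
Hops = initial TTL - received TTL
Hops = 255 - 92 = 163

163


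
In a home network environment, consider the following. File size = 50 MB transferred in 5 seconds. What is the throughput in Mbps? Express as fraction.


Given: file = 50 MB, time = 5 s
File in Mb = 50 * 8 = 400 Mb
Throughput = 400 / 5 Mbps
Throughput = 80 Mbps

80


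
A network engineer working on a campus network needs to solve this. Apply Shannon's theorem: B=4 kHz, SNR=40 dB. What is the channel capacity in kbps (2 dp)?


Given: B = 4 kHz, SNR = 40 dB
SNR linear = 10^(40/10) = 10000
1 + SNR = 10001
log2(10001) = 13.2878566418
C = 4 * 1000 * 13.2878566418 = 53151.4266 bps
C = 53.151427 kbps -> 53.15 kbps (2 dp)

53.15


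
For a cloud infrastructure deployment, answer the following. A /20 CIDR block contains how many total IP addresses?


Given: CIDR prefix /20
Host bits = 32 - 20 = 12
Total addresses = 2^12 = 4096

4096


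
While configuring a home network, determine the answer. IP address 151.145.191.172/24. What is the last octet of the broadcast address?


Given: IP = 151.145.191.172, prefix = /24
Host bits = 32 - 24 = 8
Network last octet = 172 AND mask = 0
Host part size = 2^8 - 1 = 255
Broadcast last octet = 0 OR 255 = 255

255


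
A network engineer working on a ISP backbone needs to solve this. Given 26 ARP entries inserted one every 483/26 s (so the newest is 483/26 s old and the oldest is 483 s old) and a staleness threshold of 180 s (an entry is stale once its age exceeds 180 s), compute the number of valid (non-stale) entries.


Ages are k * 483/26 s for k = 1..26 (spacing = 18.5769 s).
Entry k is valid iff k * 483/26 <= 180 iff k <= 26 * 180 / 483 = 9.6894
n_valid = floor(9.6894) = 9
(n_stale = 26 - 9 = 17)

9


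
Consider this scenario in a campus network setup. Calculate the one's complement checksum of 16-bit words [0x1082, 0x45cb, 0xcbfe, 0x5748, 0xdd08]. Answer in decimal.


Given words: [0x1082, 0x45cb, 0xcbfe, 0x5748, 0xdd08]
Step 1: Sum all words
Raw sum = 4226 + 17867 + 52222 + 22344 + 56584 = 153243
Step 2: Fold carry: (22171 + 2) = 22173
One's complement = ~22173 & 0xFFFF = 43362

43362


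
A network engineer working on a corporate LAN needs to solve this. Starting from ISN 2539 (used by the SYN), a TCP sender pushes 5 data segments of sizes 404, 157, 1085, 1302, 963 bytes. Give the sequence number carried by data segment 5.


The SYN occupies sequence number ISN = 2539, so the first data byte is ISN + 1 = 2540.
SEQ of data segment i = (ISN + 1) + sum of payload sizes of segments 1..i-1.
Segment 1: SEQ = 2540, payload = 404 bytes
Segment 2: SEQ = 2944, payload = 157 bytes
Segment 3: SEQ = 3101, payload = 1085 bytes
Segment 4: SEQ = 4186, payload = 1302 bytes
Segment 5: SEQ = 5488, payload = 963 bytes
SEQ of segment 5 = 2540 + 404 + 157 + 1085 + 1302 = 5488

5488
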